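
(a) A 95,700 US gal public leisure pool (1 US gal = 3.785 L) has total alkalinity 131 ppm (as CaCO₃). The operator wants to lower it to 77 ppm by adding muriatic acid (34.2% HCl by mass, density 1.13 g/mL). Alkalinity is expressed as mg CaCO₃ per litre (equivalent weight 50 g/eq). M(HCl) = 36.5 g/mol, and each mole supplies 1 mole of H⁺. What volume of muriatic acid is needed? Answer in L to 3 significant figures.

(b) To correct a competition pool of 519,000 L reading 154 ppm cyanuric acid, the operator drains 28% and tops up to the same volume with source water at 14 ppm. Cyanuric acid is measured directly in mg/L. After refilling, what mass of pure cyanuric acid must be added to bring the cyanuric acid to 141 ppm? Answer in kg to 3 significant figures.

(a) Volume: 95,700 US gal × 3.785 L/gal = 362,224 L.
(a) Alkalinity to neutralize: (131 − 77) = 54 mg/L as CaCO₃ × 362,224 L = 19,560 g as CaCO₃.
(a) Equivalents of H⁺ required: 19,560 ÷ 50 g/eq = 391.2 eq = 391.2 mol HCl.
(a) Mass of HCl: 391.2 × 36.5 = 14,280 g.
(a) Mass of 34.2% solution: 14,280 / 0.342 = 41,750 g.
(a) Volume: 41,750 g ÷ 1.13 g/mL = 36,950 mL.

(b) After draining 28% and refilling: 154 × 0.72 + 14 × 0.28 = 114.8 ppm.
(b) Deficit to target: 141 − 114.8 = 26.2 mg/L.
(b) Mass: 26.2 mg/L × 519,000 L = 13,600 g cyanuric acid.

(a) 36.9 L; (b) 13.6 kg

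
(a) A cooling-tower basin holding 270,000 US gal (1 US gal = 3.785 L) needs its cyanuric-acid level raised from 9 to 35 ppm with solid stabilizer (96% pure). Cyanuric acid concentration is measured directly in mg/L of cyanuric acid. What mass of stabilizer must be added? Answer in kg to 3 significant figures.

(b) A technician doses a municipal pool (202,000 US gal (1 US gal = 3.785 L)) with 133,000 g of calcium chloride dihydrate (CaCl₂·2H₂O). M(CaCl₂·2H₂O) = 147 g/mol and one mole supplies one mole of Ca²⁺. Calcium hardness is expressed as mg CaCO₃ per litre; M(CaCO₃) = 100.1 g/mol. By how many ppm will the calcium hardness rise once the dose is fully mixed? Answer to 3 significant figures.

(a) 27.7 kg; (b) 118 ppm

(a) Volume: 270,000 US gal × 3.785 L/gal = 1,021,950 L.
(a) CYA to add: (35 − 9) = 26 mg/L × 1,021,950 L = 26,570 g cyanuric acid.
(a) At 96% purity: 26,570 / 0.96 = 27,680 g product.

(b) Volume: 202,000 US gal × 3.785 L/gal = 764,570 L.
(b) Moles of Ca²⁺: 133,000 g ÷ 147 g/mol = 904.8 mol.
(b) As CaCO₃: 904.8 mol × 100.1 g/mol = 90,570 g.
(b) Rise: 90,570 g / 764,570 L × 1000 = 118.5 mg/L.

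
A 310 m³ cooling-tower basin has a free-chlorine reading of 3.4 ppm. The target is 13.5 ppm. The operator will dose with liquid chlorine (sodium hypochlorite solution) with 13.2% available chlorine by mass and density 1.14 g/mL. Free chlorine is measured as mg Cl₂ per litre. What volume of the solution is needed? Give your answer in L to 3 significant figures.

Volume: 310 m³ = 310,000 L.
Chlorine deficit: 13.5 − 3.4 = 10.1 ppm = 10.1 mg/L as Cl₂.
Cl₂ equivalent needed: 10.1 mg/L × 310,000 L = 3,131,000 mg = 3131 g.
Product at 13.2% available chlorine: 3131 / 0.132 = 23,720 g.
Volume at density 1.14 g/mL: 23,720 g ÷ 1.14 g/mL = 20,810 mL.

20.8 L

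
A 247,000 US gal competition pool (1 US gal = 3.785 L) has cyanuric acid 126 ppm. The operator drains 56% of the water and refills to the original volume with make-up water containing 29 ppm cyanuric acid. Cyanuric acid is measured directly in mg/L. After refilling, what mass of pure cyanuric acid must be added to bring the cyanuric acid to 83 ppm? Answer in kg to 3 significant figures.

Volume: 247,000 US gal × 3.785 L/gal = 934,895 L.
After draining 56% and refilling: 126 × 0.44 + 29 × 0.56 = 71.68 ppm.
Deficit to target: 83 − 71.68 = 11.32 mg/L.
Mass: 11.32 mg/L × 934,895 L = 10,580 g cyanuric acid.

10.6 kg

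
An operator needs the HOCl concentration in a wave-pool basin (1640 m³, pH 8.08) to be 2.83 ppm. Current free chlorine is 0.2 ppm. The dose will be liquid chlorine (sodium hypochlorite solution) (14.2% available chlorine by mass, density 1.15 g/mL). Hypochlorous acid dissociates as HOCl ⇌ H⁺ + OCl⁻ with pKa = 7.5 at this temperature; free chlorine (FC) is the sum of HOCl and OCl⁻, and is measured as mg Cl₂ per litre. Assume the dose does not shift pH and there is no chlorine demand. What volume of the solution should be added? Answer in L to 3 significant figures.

134 L

Volume: 1640 m³ = 1,640,000 L.
[OCl⁻]/[HOCl] = 10^(pH − pKa) = 10^(8.08 − 7.5) = 3.802; fraction as HOCl = 1/(1 + 3.802) = 0.2083.
Free chlorine required for 2.83 ppm HOCl: 2.83 / 0.2083 = 13.59 ppm.
FC to add: 13.59 − 0.2 = 13.39 mg/L as Cl₂.
Cl₂ equivalent: 13.39 mg/L × 1,640,000 L = 21,960 g.
Product at 14.2% available Cl: 21,960 / 0.142 = 154,600 g.
Volume: 154,600 g ÷ 1.15 g/mL = 134,500 mL.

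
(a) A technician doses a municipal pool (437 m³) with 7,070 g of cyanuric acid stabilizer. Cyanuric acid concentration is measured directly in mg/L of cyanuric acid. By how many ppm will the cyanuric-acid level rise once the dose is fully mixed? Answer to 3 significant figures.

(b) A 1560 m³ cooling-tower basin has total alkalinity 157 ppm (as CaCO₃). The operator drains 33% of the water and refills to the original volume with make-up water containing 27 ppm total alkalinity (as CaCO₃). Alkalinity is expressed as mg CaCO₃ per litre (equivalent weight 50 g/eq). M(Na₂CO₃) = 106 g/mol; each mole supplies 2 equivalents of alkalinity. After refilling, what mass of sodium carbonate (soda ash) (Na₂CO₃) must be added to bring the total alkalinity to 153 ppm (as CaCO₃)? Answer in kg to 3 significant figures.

(a) 16.2 ppm; (b) 64.3 kg

(a) Volume: 437 m³ = 437,000 L.
(a) Rise: 7,070 g / 437,000 L × 1000 = 16.18 mg/L.

(b) Volume: 1560 m³ = 1,560,000 L.
(b) After draining 33% and refilling: 157 × 0.67 + 27 × 0.33 = 114.1 ppm.
(b) Deficit to target: 153 − 114.1 = 38.9 mg/L.
(b) As CaCO₃: 38.9 mg/L × 1,560,000 L = 60,680 g; ÷ 50 g/eq ÷ 2 = 606.8 mol Na₂CO₃.
(b) Mass: 606.8 × 106 = 64,330 g.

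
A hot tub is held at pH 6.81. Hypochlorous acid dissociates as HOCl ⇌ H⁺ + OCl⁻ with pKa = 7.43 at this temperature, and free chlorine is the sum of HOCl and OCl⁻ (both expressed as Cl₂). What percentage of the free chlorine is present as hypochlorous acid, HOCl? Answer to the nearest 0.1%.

80.7%

[OCl⁻]/[HOCl] = 10^(pH − pKa) = 10^(6.81 − 7.43) = 10^-0.62 = 0.2399.
Fraction as HOCl = 1 / (1 + 0.2399) = 0.8065.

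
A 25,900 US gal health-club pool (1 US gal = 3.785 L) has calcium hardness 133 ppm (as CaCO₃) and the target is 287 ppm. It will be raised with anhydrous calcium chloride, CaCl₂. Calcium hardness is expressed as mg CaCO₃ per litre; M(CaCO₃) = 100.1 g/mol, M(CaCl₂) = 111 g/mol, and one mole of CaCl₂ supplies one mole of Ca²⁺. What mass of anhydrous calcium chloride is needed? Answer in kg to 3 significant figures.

16.7 kg

Volume: 25,900 US gal × 3.785 L/gal = 98,032 L.
Hardness to add: (287 − 133) = 154 mg/L as CaCO₃ × 98,032 L = 15,100 g as CaCO₃.
Moles of Ca²⁺ (1 mol Ca²⁺ ≡ 1 mol CaCO₃): 15,100 / 100.1 g/mol = 150.8 mol.
Mass of CaCl₂: 150.8 × 111 = 16,740 g.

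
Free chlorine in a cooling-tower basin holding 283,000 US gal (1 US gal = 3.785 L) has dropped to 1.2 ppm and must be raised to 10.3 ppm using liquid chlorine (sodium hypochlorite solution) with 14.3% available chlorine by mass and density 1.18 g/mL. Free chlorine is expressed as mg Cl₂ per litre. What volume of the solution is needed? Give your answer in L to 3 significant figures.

Volume: 283,000 US gal × 3.785 L/gal = 1,071,155 L.
Chlorine deficit: 10.3 − 1.2 = 9.1 ppm = 9.1 mg/L as Cl₂.
Cl₂ equivalent needed: 9.1 mg/L × 1,071,155 L = 9,748,000 mg = 9748 g.
Product at 14.3% available chlorine: 9748 / 0.143 = 68,160 g.
Volume at density 1.18 g/mL: 68,160 g ÷ 1.18 g/mL = 57,770 mL.

57.8 L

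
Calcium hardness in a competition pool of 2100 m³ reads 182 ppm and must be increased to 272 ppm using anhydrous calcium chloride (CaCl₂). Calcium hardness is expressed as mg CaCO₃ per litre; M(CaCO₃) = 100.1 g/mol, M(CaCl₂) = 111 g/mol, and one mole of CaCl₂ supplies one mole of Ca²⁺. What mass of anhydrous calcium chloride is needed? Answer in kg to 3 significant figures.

210 kg

Volume: 2100 m³ = 2,100,000 L.
Hardness to add: (272 − 182) = 90 mg/L as CaCO₃ × 2,100,000 L = 189,000 g as CaCO₃.
Moles of Ca²⁺ (1 mol Ca²⁺ ≡ 1 mol CaCO₃): 189,000 / 100.1 g/mol = 1888 mol.
Mass of CaCl₂: 1888 × 111 = 209,600 g.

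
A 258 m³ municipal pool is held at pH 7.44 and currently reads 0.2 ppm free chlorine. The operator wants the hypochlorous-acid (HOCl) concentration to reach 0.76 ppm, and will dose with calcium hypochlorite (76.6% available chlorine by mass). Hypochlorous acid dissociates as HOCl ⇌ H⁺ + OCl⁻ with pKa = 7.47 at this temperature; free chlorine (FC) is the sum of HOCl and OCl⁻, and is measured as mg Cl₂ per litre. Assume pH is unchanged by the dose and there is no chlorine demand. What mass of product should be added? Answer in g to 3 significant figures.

Volume: 258 m³ = 258,000 L.
[OCl⁻]/[HOCl] = 10^(pH − pKa) = 10^(7.44 − 7.47) = 0.9333; fraction as HOCl = 1/(1 + 0.9333) = 0.5173.
Free chlorine required for 0.76 ppm HOCl: 0.76 / 0.5173 = 1.469 ppm.
FC to add: 1.469 − 0.2 = 1.269 mg/L as Cl₂.
Cl₂ equivalent: 1.269 mg/L × 258,000 L = 327.5 g.
Product at 76.6% available Cl: 327.5 / 0.766 = 427.5 g.

428 g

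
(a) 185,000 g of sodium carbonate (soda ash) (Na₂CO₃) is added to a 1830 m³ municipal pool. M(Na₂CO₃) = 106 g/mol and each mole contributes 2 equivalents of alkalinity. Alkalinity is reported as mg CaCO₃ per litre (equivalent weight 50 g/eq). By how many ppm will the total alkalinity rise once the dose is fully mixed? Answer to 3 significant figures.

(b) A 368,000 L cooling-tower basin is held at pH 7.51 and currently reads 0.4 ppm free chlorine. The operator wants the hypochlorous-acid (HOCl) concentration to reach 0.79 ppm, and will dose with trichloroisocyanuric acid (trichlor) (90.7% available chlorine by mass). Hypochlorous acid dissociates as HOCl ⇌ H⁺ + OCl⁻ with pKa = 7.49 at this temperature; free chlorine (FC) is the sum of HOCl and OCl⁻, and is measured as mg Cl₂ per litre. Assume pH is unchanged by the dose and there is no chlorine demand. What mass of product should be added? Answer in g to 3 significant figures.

(a) 95.4 ppm; (b) 494 g

(a) Volume: 1830 m³ = 1,830,000 L.
(a) Moles of Na₂CO₃: 185,000 g ÷ 106 g/mol = 1745 mol → 3491 eq of alkalinity.
(a) As CaCO₃: 3491 eq × 50 g/eq = 174,500 g.
(a) Rise: 174,500 g / 1,830,000 L × 1000 = 95.37 mg/L.

(b) [OCl⁻]/[HOCl] = 10^(pH − pKa) = 10^(7.51 − 7.49) = 1.047; fraction as HOCl = 1/(1 + 1.047) = 0.4885.
(b) Free chlorine required for 0.79 ppm HOCl: 0.79 / 0.4885 = 1.617 ppm.
(b) FC to add: 1.617 − 0.4 = 1.217 mg/L as Cl₂.
(b) Cl₂ equivalent: 1.217 mg/L × 368,000 L = 447.9 g.
(b) Product at 90.7% available Cl: 447.9 / 0.907 = 493.9 g.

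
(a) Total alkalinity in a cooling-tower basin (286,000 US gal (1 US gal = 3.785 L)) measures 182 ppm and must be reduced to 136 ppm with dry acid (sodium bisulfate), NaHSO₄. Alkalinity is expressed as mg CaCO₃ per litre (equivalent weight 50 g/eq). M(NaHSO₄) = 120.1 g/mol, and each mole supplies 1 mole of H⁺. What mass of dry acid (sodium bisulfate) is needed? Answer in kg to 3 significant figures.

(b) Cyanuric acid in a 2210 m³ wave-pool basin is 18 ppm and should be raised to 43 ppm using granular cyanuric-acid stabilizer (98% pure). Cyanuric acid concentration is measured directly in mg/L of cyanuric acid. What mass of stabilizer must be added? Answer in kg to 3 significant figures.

(a) 120 kg; (b) 56.4 kg

(a) Volume: 286,000 US gal × 3.785 L/gal = 1,082,510 L.
(a) Alkalinity to neutralize: (182 − 136) = 46 mg/L as CaCO₃ × 1,082,510 L = 49,800 g as CaCO₃.
(a) Equivalents of H⁺ required: 49,800 ÷ 50 g/eq = 995.9 eq = 995.9 mol NaHSO₄.
(a) Mass of NaHSO₄: 995.9 × 120.1 = 119,600 g.

(b) Volume: 2210 m³ = 2,210,000 L.
(b) CYA to add: (43 − 18) = 25 mg/L × 2,210,000 L = 55,250 g cyanuric acid.
(b) At 98% purity: 55,250 / 0.98 = 56,380 g product.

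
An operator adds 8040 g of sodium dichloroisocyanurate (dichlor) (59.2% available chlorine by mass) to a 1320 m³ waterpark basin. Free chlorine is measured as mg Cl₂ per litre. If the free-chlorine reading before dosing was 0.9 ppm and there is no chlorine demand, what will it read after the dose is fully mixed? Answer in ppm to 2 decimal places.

Volume: 1320 m³ = 1,320,000 L.
Available chlorine delivered: 8040 g × 0.592 = 4760 g as Cl₂.
Concentration rise: 4760 g / 1,320,000 L = 3.606 mg/L = 3.61 ppm.
Final FC: 0.9 + 3.61 = 4.51 ppm.

4.51 ppm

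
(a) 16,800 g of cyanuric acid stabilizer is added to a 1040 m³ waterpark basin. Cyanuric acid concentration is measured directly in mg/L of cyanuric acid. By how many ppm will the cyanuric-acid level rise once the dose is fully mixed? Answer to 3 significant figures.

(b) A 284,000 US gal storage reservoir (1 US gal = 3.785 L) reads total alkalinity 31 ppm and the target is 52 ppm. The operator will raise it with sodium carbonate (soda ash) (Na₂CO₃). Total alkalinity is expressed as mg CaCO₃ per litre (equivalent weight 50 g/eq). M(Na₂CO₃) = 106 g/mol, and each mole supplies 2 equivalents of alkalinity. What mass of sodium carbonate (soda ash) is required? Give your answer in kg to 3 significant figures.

(a) Volume: 1040 m³ = 1,040,000 L.
(a) Rise: 16,800 g / 1,040,000 L × 1000 = 16.15 mg/L.

(b) Volume: 284,000 US gal × 3.785 L/gal = 1,074,940 L.
(b) Alkalinity to add: (52 − 31) = 21 mg/L as CaCO₃ × 1,074,940 L = 22,570 g as CaCO₃.
(b) Equivalents: 22,570 g ÷ 50 g/eq = 451.5 eq.
(b) Each mole of Na₂CO₃ supplies 2 eq, so 451.5 / 2 = 225.7 mol.
(b) Mass: 225.7 mol × 106 g/mol = 23,930 g.

(a) 16.2 ppm; (b) 23.9 kg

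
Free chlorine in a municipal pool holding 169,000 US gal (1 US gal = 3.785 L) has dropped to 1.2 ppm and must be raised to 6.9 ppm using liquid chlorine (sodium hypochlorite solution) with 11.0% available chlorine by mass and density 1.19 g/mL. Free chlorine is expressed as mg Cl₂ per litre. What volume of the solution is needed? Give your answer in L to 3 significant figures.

27.9 L

Volume: 169,000 US gal × 3.785 L/gal = 639,665 L.
Chlorine deficit: 6.9 − 1.2 = 5.7 ppm = 5.7 mg/L as Cl₂.
Cl₂ equivalent needed: 5.7 mg/L × 639,665 L = 3,646,000 mg = 3646 g.
Product at 11.0% available chlorine: 3646 / 0.11 = 33,150 g.
Volume at density 1.19 g/mL: 33,150 g ÷ 1.19 g/mL = 27,850 mL.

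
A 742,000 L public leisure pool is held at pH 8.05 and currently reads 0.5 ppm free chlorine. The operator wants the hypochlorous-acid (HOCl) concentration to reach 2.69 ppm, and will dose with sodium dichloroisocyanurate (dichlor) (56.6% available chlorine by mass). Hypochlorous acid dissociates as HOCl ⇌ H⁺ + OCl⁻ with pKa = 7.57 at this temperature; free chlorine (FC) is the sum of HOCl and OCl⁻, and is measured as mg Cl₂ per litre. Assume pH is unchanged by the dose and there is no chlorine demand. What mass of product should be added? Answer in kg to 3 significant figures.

13.5 kg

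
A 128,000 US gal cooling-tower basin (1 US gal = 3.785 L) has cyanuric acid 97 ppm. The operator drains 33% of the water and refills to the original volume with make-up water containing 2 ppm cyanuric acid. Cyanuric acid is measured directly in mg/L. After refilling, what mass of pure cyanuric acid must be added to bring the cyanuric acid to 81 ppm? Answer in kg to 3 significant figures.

7.44 kg

Volume: 128,000 US gal × 3.785 L/gal = 484,480 L.
After draining 33% and refilling: 97 × 0.67 + 2 × 0.33 = 65.65 ppm.
Deficit to target: 81 − 65.65 = 15.35 mg/L.
Mass: 15.35 mg/L × 484,480 L = 7437 g cyanuric acid.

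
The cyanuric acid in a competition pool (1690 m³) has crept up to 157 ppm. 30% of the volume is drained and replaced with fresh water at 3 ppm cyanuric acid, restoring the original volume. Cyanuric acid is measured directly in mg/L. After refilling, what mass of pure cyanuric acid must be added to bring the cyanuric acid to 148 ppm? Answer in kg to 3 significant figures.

62.9 kg

Volume: 1690 m³ = 1,690,000 L.
After draining 30% and refilling: 157 × 0.70 + 3 × 0.30 = 110.8 ppm.
Deficit to target: 148 − 110.8 = 37.2 mg/L.
Mass: 37.2 mg/L × 1,690,000 L = 62,870 g cyanuric acid.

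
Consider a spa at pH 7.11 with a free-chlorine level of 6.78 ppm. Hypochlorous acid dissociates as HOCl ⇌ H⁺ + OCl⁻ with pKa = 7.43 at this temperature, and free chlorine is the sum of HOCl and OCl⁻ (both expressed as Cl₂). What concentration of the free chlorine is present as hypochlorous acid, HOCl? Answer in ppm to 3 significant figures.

[OCl⁻]/[HOCl] = 10^(pH − pKa) = 10^(7.11 − 7.43) = 10^-0.32 = 0.4786.
Fraction as HOCl = 1 / (1 + 0.4786) = 0.6763.
HOCl = 0.6763 × 6.78 ppm = 4.585 ppm.

4.59 ppm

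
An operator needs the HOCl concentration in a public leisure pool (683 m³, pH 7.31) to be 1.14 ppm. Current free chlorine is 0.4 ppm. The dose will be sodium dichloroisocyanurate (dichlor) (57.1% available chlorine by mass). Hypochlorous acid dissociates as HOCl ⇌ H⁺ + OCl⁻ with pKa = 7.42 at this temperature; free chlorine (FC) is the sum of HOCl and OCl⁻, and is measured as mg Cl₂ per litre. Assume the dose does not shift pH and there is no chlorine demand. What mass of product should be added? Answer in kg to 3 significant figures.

1.94 kg

Volume: 683 m³ = 683,000 L.
[OCl⁻]/[HOCl] = 10^(pH − pKa) = 10^(7.31 − 7.42) = 0.7762; fraction as HOCl = 1/(1 + 0.7762) = 0.563.
Free chlorine required for 1.14 ppm HOCl: 1.14 / 0.563 = 2.025 ppm.
FC to add: 2.025 − 0.4 = 1.625 mg/L as Cl₂.
Cl₂ equivalent: 1.625 mg/L × 683,000 L = 1110 g.
Product at 57.1% available Cl: 1110 / 0.571 = 1944 g.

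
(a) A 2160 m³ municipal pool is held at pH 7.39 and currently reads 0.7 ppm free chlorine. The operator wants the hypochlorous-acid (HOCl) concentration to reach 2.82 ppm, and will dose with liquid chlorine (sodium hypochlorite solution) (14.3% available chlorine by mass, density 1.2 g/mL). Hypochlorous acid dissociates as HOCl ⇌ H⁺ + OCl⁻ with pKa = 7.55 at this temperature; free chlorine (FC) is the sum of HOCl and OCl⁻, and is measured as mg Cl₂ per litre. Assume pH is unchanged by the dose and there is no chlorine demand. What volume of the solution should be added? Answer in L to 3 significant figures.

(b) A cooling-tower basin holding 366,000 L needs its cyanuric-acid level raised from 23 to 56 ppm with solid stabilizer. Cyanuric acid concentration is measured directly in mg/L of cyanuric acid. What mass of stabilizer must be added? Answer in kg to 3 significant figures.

(a) 51.2 L; (b) 12.1 kg

(a) Volume: 2160 m³ = 2,160,000 L.
(a) [OCl⁻]/[HOCl] = 10^(pH − pKa) = 10^(7.39 − 7.55) = 0.6918; fraction as HOCl = 1/(1 + 0.6918) = 0.5911.
(a) Free chlorine required for 2.82 ppm HOCl: 2.82 / 0.5911 = 4.771 ppm.
(a) FC to add: 4.771 − 0.7 = 4.071 mg/L as Cl₂.
(a) Cl₂ equivalent: 4.071 mg/L × 2,160,000 L = 8793 g.
(a) Product at 14.3% available Cl: 8793 / 0.143 = 61,490 g.
(a) Volume: 61,490 g ÷ 1.2 g/mL = 51,240 mL.

(b) CYA to add: (56 − 23) = 33 mg/L × 366,000 L = 12,080 g cyanuric acid.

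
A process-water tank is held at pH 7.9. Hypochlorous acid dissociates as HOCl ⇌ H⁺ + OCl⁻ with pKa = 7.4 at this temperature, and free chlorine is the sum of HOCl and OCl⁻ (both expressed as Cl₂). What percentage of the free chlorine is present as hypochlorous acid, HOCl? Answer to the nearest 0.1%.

24.0%

[OCl⁻]/[HOCl] = 10^(pH − pKa) = 10^(7.9 − 7.4) = 10^0.50 = 3.162.
Fraction as HOCl = 1 / (1 + 3.162) = 0.2403.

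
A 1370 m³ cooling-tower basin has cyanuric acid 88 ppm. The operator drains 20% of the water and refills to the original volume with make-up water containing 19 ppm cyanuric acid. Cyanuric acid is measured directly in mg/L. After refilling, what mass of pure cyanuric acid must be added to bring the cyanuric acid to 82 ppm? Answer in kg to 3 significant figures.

10.7 kg

Volume: 1370 m³ = 1,370,000 L.
After draining 20% and refilling: 88 × 0.80 + 19 × 0.20 = 74.2 ppm.
Deficit to target: 82 − 74.2 = 7.8 mg/L.
Mass: 7.8 mg/L × 1,370,000 L = 10,690 g cyanuric acid.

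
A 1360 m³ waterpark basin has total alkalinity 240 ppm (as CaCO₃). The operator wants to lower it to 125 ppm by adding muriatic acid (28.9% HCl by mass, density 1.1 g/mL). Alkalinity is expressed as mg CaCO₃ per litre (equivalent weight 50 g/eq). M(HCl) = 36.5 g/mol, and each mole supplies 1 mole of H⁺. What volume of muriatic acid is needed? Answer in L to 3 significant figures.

359 L

Volume: 1360 m³ = 1,360,000 L.
Alkalinity to neutralize: (240 − 125) = 115 mg/L as CaCO₃ × 1,360,000 L = 156,400 g as CaCO₃.
Equivalents of H⁺ required: 156,400 ÷ 50 g/eq = 3128 eq = 3128 mol HCl.
Mass of HCl: 3128 × 36.5 = 114,200 g.
Mass of 28.9% solution: 114,200 / 0.289 = 395,100 g.
Volume: 395,100 g ÷ 1.1 g/mL = 359,100 mL.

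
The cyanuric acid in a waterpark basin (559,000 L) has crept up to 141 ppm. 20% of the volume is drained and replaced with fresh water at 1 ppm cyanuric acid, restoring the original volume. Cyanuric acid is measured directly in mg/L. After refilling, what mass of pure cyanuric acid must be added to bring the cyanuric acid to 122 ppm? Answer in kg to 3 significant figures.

After draining 20% and refilling: 141 × 0.80 + 1 × 0.20 = 113 ppm.
Deficit to target: 122 − 113 = 9 mg/L.
Mass: 9 mg/L × 559,000 L = 5031 g cyanuric acid.

5.03 kg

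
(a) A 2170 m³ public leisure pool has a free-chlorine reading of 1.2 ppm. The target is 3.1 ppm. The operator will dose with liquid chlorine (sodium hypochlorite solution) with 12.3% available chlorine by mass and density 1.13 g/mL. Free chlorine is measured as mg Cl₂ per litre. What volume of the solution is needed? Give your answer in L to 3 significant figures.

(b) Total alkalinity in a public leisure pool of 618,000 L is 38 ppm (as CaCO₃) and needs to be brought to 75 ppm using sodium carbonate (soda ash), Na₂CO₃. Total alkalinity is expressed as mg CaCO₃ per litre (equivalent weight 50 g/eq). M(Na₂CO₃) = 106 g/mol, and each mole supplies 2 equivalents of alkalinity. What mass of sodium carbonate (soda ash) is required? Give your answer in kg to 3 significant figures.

(a) 29.7 L; (b) 24.2 kg

(a) Volume: 2170 m³ = 2,170,000 L.
(a) Chlorine deficit: 3.1 − 1.2 = 1.9 ppm = 1.9 mg/L as Cl₂.
(a) Cl₂ equivalent needed: 1.9 mg/L × 2,170,000 L = 4,123,000 mg = 4123 g.
(a) Product at 12.3% available chlorine: 4123 / 0.123 = 33,520 g.
(a) Volume at density 1.13 g/mL: 33,520 g ÷ 1.13 g/mL = 29,660 mL.

(b) Alkalinity to add: (75 − 38) = 37 mg/L as CaCO₃ × 618,000 L = 22,870 g as CaCO₃.
(b) Equivalents: 22,870 g ÷ 50 g/eq = 457.3 eq.
(b) Each mole of Na₂CO₃ supplies 2 eq, so 457.3 / 2 = 228.7 mol.
(b) Mass: 228.7 mol × 106 g/mol = 24,240 g.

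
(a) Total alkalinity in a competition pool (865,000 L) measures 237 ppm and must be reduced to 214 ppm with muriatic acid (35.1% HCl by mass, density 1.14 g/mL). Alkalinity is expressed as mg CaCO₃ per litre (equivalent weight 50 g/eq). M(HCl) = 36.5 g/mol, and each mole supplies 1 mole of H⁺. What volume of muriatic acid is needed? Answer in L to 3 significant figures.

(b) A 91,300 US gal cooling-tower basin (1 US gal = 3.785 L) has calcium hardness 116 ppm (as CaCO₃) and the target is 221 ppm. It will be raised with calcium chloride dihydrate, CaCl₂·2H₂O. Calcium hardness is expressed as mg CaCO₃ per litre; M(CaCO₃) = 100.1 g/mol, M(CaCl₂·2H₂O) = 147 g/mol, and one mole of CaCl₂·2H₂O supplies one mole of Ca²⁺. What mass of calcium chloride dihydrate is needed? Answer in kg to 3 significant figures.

(a) Alkalinity to neutralize: (237 − 214) = 23 mg/L as CaCO₃ × 865,000 L = 19,900 g as CaCO₃.
(a) Equivalents of H⁺ required: 19,900 ÷ 50 g/eq = 397.9 eq = 397.9 mol HCl.
(a) Mass of HCl: 397.9 × 36.5 = 14,520 g.
(a) Mass of 35.1% solution: 14,520 / 0.351 = 41,380 g.
(a) Volume: 41,380 g ÷ 1.14 g/mL = 36,300 mL.

(b) Volume: 91,300 US gal × 3.785 L/gal = 345,570 L.
(b) Hardness to add: (221 − 116) = 105 mg/L as CaCO₃ × 345,570 L = 36,280 g as CaCO₃.
(b) Moles of Ca²⁺ (1 mol Ca²⁺ ≡ 1 mol CaCO₃): 36,280 / 100.1 g/mol = 362.5 mol.
(b) Mass of CaCl₂·2H₂O: 362.5 × 147 = 53,290 g.

(a) 36.3 L; (b) 53.3 kg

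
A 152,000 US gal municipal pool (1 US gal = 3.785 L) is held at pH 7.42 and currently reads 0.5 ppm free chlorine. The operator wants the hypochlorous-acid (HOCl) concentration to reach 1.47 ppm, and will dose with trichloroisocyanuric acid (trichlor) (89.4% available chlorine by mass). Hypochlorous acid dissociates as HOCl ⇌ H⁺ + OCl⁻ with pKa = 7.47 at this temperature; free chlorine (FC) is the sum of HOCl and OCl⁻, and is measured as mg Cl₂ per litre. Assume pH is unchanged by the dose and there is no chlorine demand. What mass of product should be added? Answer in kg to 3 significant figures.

1.47 kg

Volume: 152,000 US gal × 3.785 L/gal = 575,320 L.
[OCl⁻]/[HOCl] = 10^(pH − pKa) = 10^(7.42 − 7.47) = 0.8913; fraction as HOCl = 1/(1 + 0.8913) = 0.5288.
Free chlorine required for 1.47 ppm HOCl: 1.47 / 0.5288 = 2.78 ppm.
FC to add: 2.78 − 0.5 = 2.28 mg/L as Cl₂.
Cl₂ equivalent: 2.28 mg/L × 575,320 L = 1312 g.
Product at 89.4% available Cl: 1312 / 0.894 = 1467 g.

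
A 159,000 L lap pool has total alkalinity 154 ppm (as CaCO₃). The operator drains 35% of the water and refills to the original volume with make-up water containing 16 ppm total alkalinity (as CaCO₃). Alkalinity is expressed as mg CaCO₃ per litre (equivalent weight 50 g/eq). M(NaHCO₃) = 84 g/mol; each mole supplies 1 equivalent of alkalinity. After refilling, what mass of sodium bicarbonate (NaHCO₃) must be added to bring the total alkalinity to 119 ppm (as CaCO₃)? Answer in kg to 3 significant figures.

After draining 35% and refilling: 154 × 0.65 + 16 × 0.35 = 105.7 ppm.
Deficit to target: 119 − 105.7 = 13.3 mg/L.
As CaCO₃: 13.3 mg/L × 159,000 L = 2115 g; ÷ 50 g/eq ÷ 1 = 42.29 mol NaHCO₃.
Mass: 42.29 × 84 = 3553 g.

3.55 kg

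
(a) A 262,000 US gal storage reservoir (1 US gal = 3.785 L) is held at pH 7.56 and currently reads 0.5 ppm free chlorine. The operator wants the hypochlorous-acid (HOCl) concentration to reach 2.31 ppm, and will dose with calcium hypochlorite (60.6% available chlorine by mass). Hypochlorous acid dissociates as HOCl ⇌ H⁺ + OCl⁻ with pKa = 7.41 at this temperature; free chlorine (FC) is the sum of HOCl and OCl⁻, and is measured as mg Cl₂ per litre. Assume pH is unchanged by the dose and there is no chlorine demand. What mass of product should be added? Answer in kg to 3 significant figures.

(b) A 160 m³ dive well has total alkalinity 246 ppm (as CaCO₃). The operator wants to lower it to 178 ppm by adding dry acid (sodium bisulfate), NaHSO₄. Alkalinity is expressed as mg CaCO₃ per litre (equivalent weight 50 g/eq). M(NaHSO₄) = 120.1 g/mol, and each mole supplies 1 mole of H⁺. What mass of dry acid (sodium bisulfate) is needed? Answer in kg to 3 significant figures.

(a) 8.30 kg; (b) 26.1 kg

(a) Volume: 262,000 US gal × 3.785 L/gal = 991,670 L.
(a) [OCl⁻]/[HOCl] = 10^(pH − pKa) = 10^(7.56 − 7.41) = 1.413; fraction as HOCl = 1/(1 + 1.413) = 0.4145.
(a) Free chlorine required for 2.31 ppm HOCl: 2.31 / 0.4145 = 5.573 ppm.
(a) FC to add: 5.573 − 0.5 = 5.073 mg/L as Cl₂.
(a) Cl₂ equivalent: 5.073 mg/L × 991,670 L = 5031 g.
(a) Product at 60.6% available Cl: 5031 / 0.606 = 8301 g.

(b) Volume: 160 m³ = 160,000 L.
(b) Alkalinity to neutralize: (246 − 178) = 68 mg/L as CaCO₃ × 160,000 L = 10,880 g as CaCO₃.
(b) Equivalents of H⁺ required: 10,880 ÷ 50 g/eq = 217.6 eq = 217.6 mol NaHSO₄.
(b) Mass of NaHSO₄: 217.6 × 120.1 = 26,130 g.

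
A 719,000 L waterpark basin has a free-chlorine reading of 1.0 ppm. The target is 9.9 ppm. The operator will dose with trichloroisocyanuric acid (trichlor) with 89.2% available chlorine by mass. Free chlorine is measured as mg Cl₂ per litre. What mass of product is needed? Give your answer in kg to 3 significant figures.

7.17 kg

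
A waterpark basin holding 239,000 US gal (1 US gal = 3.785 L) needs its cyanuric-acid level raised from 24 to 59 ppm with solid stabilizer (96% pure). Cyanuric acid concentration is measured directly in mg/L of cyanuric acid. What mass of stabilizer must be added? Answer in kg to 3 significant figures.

Volume: 239,000 US gal × 3.785 L/gal = 904,615 L.
CYA to add: (59 − 24) = 35 mg/L × 904,615 L = 31,660 g cyanuric acid.
At 96% purity: 31,660 / 0.96 = 32,980 g product.

33.0 kg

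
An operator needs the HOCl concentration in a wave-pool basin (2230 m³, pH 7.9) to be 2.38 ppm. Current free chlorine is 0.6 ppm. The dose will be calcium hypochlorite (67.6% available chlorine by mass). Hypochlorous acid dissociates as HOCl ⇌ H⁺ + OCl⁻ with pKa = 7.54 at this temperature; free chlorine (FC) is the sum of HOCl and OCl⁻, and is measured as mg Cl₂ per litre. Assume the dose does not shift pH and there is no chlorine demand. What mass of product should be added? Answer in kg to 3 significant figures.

23.9 kg

Volume: 2230 m³ = 2,230,000 L.
[OCl⁻]/[HOCl] = 10^(pH − pKa) = 10^(7.9 − 7.54) = 2.291; fraction as HOCl = 1/(1 + 2.291) = 0.3039.
Free chlorine required for 2.38 ppm HOCl: 2.38 / 0.3039 = 7.832 ppm.
FC to add: 7.832 − 0.6 = 7.232 mg/L as Cl₂.
Cl₂ equivalent: 7.232 mg/L × 2,230,000 L = 16,130 g.
Product at 67.6% available Cl: 16,130 / 0.676 = 23,860 g.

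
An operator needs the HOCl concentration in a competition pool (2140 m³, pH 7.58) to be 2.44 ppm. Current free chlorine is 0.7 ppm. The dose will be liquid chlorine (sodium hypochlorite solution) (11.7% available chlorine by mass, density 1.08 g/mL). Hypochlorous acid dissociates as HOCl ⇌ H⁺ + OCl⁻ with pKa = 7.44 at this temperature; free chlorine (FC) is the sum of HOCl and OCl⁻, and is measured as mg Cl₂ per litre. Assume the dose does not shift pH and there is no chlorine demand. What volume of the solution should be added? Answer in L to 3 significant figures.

Volume: 2140 m³ = 2,140,000 L.
[OCl⁻]/[HOCl] = 10^(pH − pKa) = 10^(7.58 − 7.44) = 1.38; fraction as HOCl = 1/(1 + 1.38) = 0.4201.
Free chlorine required for 2.44 ppm HOCl: 2.44 / 0.4201 = 5.808 ppm.
FC to add: 5.808 − 0.7 = 5.108 mg/L as Cl₂.
Cl₂ equivalent: 5.108 mg/L × 2,140,000 L = 10,930 g.
Product at 11.7% available Cl: 10,930 / 0.117 = 93,430 g.
Volume: 93,430 g ÷ 1.08 g/mL = 86,510 mL.

86.5 L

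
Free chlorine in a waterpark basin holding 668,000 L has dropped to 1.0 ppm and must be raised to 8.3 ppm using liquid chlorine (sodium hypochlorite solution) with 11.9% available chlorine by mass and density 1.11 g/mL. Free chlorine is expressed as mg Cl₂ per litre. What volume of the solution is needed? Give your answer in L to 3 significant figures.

Chlorine deficit: 8.3 − 1.0 = 7.3 ppm = 7.3 mg/L as Cl₂.
Cl₂ equivalent needed: 7.3 mg/L × 668,000 L = 4,876,000 mg = 4876 g.
Product at 11.9% available chlorine: 4876 / 0.119 = 40,980 g.
Volume at density 1.11 g/mL: 40,980 g ÷ 1.11 g/mL = 36,920 mL.

36.9 L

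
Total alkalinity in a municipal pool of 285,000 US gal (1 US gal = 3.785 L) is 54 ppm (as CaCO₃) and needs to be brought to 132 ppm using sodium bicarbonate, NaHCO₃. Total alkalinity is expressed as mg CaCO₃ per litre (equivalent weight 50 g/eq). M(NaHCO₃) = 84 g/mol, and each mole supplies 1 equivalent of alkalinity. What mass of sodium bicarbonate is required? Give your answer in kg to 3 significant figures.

141 kg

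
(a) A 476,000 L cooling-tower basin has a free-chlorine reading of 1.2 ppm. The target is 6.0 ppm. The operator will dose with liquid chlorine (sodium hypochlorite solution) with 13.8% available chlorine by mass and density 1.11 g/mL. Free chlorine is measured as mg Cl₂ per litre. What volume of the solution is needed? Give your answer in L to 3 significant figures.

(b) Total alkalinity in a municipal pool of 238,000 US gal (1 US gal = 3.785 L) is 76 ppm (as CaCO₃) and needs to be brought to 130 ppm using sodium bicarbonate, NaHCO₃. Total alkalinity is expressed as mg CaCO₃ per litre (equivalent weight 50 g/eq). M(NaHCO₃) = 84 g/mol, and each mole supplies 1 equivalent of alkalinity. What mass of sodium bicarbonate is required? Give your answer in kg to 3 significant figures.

(a) 14.9 L; (b) 81.7 kg

(a) Chlorine deficit: 6.0 − 1.2 = 4.8 ppm = 4.8 mg/L as Cl₂.
(a) Cl₂ equivalent needed: 4.8 mg/L × 476,000 L = 2,285,000 mg = 2285 g.
(a) Product at 13.8% available chlorine: 2285 / 0.138 = 16,560 g.
(a) Volume at density 1.11 g/mL: 16,560 g ÷ 1.11 g/mL = 14,920 mL.

(b) Volume: 238,000 US gal × 3.785 L/gal = 900,830 L.
(b) Alkalinity to add: (130 − 76) = 54 mg/L as CaCO₃ × 900,830 L = 48,640 g as CaCO₃.
(b) Equivalents: 48,640 g ÷ 50 g/eq = 972.9 eq.
(b) NaHCO₃ supplies 1 eq per mole → 972.9 mol.
(b) Mass: 972.9 mol × 84 g/mol = 81,720 g.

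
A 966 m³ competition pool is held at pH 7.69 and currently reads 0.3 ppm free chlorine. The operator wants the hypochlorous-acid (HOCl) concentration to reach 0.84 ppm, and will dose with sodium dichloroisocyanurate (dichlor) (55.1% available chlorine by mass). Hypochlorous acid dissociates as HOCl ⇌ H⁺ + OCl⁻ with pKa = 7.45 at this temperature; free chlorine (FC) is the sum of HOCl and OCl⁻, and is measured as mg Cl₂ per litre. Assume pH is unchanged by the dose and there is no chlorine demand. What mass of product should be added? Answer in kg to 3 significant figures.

3.51 kg

Volume: 966 m³ = 966,000 L.
[OCl⁻]/[HOCl] = 10^(pH − pKa) = 10^(7.69 − 7.45) = 1.738; fraction as HOCl = 1/(1 + 1.738) = 0.3653.
Free chlorine required for 0.84 ppm HOCl: 0.84 / 0.3653 = 2.3 ppm.
FC to add: 2.3 − 0.3 = 2 mg/L as Cl₂.
Cl₂ equivalent: 2 mg/L × 966,000 L = 1932 g.
Product at 55.1% available Cl: 1932 / 0.551 = 3506 g.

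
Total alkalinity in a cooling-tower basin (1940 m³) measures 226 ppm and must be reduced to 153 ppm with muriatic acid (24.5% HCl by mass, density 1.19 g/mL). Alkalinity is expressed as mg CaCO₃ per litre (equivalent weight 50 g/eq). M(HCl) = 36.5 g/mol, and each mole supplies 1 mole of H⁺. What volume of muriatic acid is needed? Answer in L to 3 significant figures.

Volume: 1940 m³ = 1,940,000 L.
Alkalinity to neutralize: (226 − 153) = 73 mg/L as CaCO₃ × 1,940,000 L = 141,600 g as CaCO₃.
Equivalents of H⁺ required: 141,600 ÷ 50 g/eq = 2832 eq = 2832 mol HCl.
Mass of HCl: 2832 × 36.5 = 103,400 g.
Mass of 24.5% solution: 103,400 / 0.245 = 422,000 g.
Volume: 422,000 g ÷ 1.19 g/mL = 354,600 mL.

355 L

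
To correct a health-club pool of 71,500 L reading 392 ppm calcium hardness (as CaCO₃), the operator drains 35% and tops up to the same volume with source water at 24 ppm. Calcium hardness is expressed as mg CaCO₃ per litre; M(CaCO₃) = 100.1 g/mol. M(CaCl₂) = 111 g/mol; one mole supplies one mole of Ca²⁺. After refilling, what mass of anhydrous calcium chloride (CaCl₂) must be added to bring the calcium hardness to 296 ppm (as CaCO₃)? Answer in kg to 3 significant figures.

2.60 kg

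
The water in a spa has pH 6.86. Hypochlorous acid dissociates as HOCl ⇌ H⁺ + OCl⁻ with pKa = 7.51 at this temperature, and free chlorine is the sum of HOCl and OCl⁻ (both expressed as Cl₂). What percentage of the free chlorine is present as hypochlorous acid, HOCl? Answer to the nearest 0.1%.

[OCl⁻]/[HOCl] = 10^(pH − pKa) = 10^(6.86 − 7.51) = 10^-0.65 = 0.2239.
Fraction as HOCl = 1 / (1 + 0.2239) = 0.8171.

81.7%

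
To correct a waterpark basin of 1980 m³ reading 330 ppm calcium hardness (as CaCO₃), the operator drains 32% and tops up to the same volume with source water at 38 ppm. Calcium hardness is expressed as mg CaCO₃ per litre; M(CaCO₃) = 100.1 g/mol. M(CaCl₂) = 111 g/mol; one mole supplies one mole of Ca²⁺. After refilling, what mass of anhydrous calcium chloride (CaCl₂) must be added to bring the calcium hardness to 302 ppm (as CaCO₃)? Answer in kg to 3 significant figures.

144 kg

Volume: 1980 m³ = 1,980,000 L.
After draining 32% and refilling: 330 × 0.68 + 38 × 0.32 = 236.56 ppm.
Deficit to target: 302 − 236.56 = 65.44 mg/L.
As CaCO₃: 65.44 mg/L × 1,980,000 L = 129,600 g; ÷ 100.1 = 1294 mol Ca²⁺.
Mass: 1294 × 111 = 143,700 g.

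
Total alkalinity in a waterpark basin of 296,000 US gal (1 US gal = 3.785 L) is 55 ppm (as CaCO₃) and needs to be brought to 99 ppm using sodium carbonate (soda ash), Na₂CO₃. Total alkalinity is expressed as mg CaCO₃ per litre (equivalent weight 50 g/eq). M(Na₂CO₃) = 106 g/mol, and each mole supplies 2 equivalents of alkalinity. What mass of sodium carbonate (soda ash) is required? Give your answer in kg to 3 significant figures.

Volume: 296,000 US gal × 3.785 L/gal = 1,120,360 L.
Alkalinity to add: (99 − 55) = 44 mg/L as CaCO₃ × 1,120,360 L = 49,300 g as CaCO₃.
Equivalents: 49,300 g ÷ 50 g/eq = 985.9 eq.
Each mole of Na₂CO₃ supplies 2 eq, so 985.9 / 2 = 493 mol.
Mass: 493 mol × 106 g/mol = 52,250 g.

52.3 kg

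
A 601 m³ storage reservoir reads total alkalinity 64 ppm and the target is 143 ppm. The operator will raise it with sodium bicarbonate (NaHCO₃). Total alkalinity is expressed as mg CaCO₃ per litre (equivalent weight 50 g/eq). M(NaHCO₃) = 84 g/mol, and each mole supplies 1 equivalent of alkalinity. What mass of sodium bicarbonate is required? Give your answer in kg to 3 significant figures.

79.8 kg

Volume: 601 m³ = 601,000 L.
Alkalinity to add: (143 − 64) = 79 mg/L as CaCO₃ × 601,000 L = 47,480 g as CaCO₃.
Equivalents: 47,480 g ÷ 50 g/eq = 949.6 eq.
NaHCO₃ supplies 1 eq per mole → 949.6 mol.
Mass: 949.6 mol × 84 g/mol = 79,760 g.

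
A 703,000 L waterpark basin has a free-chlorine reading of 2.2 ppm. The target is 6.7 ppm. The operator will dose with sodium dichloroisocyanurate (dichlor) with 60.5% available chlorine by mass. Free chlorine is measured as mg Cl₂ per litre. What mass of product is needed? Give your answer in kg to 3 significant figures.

Chlorine deficit: 6.7 − 2.2 = 4.5 ppm = 4.5 mg/L as Cl₂.
Cl₂ equivalent needed: 4.5 mg/L × 703,000 L = 3,164,000 mg = 3164 g.
Product at 60.5% available chlorine: 3164 / 0.605 = 5229 g.

5.23 kg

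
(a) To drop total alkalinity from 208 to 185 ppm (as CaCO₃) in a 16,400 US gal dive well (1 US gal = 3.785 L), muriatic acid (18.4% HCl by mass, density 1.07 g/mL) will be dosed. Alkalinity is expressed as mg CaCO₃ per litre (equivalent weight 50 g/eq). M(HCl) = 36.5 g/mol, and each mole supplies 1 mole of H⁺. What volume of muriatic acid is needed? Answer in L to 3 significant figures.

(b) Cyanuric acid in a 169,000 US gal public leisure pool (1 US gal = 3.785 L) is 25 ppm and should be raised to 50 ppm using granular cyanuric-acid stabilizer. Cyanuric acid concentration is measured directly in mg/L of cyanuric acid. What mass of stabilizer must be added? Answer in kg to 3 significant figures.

(a) 5.29 L; (b) 16.0 kg

(a) Volume: 16,400 US gal × 3.785 L/gal = 62,074 L.
(a) Alkalinity to neutralize: (208 − 185) = 23 mg/L as CaCO₃ × 62,074 L = 1428 g as CaCO₃.
(a) Equivalents of H⁺ required: 1428 ÷ 50 g/eq = 28.55 eq = 28.55 mol HCl.
(a) Mass of HCl: 28.55 × 36.5 = 1042 g.
(a) Mass of 18.4% solution: 1042 / 0.184 = 5664 g.
(a) Volume: 5664 g ÷ 1.07 g/mL = 5294 mL.

(b) Volume: 169,000 US gal × 3.785 L/gal = 639,665 L.
(b) CYA to add: (50 − 25) = 25 mg/L × 639,665 L = 15,990 g cyanuric acid.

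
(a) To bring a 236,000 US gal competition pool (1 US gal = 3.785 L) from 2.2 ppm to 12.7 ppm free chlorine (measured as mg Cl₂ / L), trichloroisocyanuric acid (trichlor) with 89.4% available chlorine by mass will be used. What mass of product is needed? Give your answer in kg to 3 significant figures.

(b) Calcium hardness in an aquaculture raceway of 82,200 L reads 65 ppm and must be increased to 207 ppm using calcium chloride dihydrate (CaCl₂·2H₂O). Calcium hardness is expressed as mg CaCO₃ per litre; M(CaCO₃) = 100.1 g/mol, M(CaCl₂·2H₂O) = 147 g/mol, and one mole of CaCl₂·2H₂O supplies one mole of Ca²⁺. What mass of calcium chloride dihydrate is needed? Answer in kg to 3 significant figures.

(a) 10.5 kg; (b) 17.1 kg

(a) Volume: 236,000 US gal × 3.785 L/gal = 893,260 L.
(a) Chlorine deficit: 12.7 − 2.2 = 10.5 ppm = 10.5 mg/L as Cl₂.
(a) Cl₂ equivalent needed: 10.5 mg/L × 893,260 L = 9,379,000 mg = 9379 g.
(a) Product at 89.4% available chlorine: 9379 / 0.894 = 10,490 g.

(b) Hardness to add: (207 − 65) = 142 mg/L as CaCO₃ × 82,200 L = 11,670 g as CaCO₃.
(b) Moles of Ca²⁺ (1 mol Ca²⁺ ≡ 1 mol CaCO₃): 11,670 / 100.1 g/mol = 116.6 mol.
(b) Mass of CaCl₂·2H₂O: 116.6 × 147 = 17,140 g.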